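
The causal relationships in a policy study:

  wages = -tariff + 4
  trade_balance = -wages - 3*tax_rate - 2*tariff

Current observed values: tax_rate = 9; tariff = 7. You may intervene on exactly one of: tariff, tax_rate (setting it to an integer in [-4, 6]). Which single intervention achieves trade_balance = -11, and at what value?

set tax_rate = 0

Intervening on tariff: trade_balance = -tariff - 31. Reaching -11 requires tariff = -20, outside [-4, 6].
Intervening on tax_rate: with other inputs at their observed values, trade_balance = -3*tax_rate - 11. Solving for -11 gives tax_rate = 0, within [-4, 6].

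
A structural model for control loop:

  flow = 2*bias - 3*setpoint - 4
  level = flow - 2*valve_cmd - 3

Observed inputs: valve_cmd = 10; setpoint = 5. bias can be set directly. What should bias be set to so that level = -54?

Substituting into the flow equation gives flow = 2*bias - 19.
This gives level = 2*bias - 42.
Solve 2*bias - 42 = -54: bias = (-54 + 42) / 2 = -6.

bias = -6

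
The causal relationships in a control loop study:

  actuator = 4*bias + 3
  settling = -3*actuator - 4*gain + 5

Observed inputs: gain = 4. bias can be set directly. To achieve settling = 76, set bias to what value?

bias = -8

Substituting into the settling equation gives settling = -12*bias - 20.
Solve -12*bias - 20 = 76: bias = (76 + 20) / -12 = -8.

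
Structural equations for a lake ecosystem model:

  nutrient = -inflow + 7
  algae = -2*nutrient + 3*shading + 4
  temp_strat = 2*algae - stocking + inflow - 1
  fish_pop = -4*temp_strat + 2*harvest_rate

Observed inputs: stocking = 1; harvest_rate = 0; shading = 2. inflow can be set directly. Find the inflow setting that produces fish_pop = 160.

Substituting into the algae equation gives algae = 2*inflow - 4.
This gives temp_strat = 5*inflow - 10.
Substituting into the fish_pop equation gives fish_pop = -20*inflow + 40.
Solve -20*inflow + 40 = 160: inflow = (160 - 40) / -20 = -6.

inflow = -6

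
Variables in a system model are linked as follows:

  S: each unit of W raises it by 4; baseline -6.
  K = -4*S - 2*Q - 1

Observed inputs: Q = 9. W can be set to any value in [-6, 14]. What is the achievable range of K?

Substituting into the K equation gives K = -16*W + 5.
Linear in W, so extremes are at the endpoints: W = -6 gives K = 101; W = 14 gives K = -219.

-219 to 101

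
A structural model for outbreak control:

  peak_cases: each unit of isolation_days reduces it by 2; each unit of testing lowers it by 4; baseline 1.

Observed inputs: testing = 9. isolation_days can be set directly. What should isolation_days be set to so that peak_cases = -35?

Substituting into the peak_cases equation gives peak_cases = -2*isolation_days - 35.
Solve -2*isolation_days - 35 = -35: isolation_days = (-35 + 35) / -2 = 0.

isolation_days = 0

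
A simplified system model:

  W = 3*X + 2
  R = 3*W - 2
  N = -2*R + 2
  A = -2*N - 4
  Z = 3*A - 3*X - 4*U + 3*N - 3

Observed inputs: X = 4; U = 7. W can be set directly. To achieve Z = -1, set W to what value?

Intervening on W fixes its value directly, overriding its dependence on X.
Substituting into the N equation gives N = -6*W + 6.
So A = 12*W - 16.
Z becomes 18*W - 73.
Solve 18*W - 73 = -1: W = (-1 + 73) / 18 = 4.

W = 4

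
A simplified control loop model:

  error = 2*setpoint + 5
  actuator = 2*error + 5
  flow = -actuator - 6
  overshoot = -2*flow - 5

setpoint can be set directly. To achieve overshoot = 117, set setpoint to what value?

setpoint = 10

Substituting into the actuator equation gives actuator = 4*setpoint + 15.
Substituting into the flow equation gives flow = -4*setpoint - 21.
Substituting into the overshoot equation gives overshoot = 8*setpoint + 37.
Solve 8*setpoint + 37 = 117: setpoint = (117 - 37) / 8 = 10.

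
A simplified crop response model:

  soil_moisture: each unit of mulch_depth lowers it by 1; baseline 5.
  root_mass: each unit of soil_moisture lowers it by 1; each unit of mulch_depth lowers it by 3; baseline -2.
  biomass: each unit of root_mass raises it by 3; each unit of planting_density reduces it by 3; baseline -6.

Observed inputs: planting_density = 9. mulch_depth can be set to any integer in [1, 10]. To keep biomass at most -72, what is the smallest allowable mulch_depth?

mulch_depth = 3

Substituting into the root_mass equation gives root_mass = -2*mulch_depth - 7.
biomass becomes -6*mulch_depth - 54.
Require -6*mulch_depth - 54 ≤ -72, so mulch_depth ≥ 3.
The smallest integer in [1, 10] satisfying this is 3.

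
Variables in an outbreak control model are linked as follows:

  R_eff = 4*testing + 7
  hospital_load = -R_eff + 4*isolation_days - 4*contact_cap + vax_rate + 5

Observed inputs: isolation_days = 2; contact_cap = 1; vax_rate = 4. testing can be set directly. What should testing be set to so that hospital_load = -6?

Substituting into the hospital_load equation gives hospital_load = -4*testing + 6.
Solve -4*testing + 6 = -6: testing = (-6 - 6) / -4 = 3.

testing = 3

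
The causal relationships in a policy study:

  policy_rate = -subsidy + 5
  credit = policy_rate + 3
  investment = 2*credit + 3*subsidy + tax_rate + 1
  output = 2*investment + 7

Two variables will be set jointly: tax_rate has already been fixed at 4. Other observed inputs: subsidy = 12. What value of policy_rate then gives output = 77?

With tax_rate held at 4:
Intervening on policy_rate fixes its value directly, overriding its dependence on subsidy.
Substituting into the investment equation gives investment = 2*policy_rate + 47.
Substituting into the output equation gives output = 4*policy_rate + 101.
Solve 4*policy_rate + 101 = 77: policy_rate = (77 - 101) / 4 = -6.

policy_rate = -6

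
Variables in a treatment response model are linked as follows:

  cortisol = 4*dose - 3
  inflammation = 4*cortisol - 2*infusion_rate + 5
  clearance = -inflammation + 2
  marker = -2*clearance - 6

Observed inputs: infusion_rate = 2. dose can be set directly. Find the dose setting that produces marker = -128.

Substituting into the inflammation equation gives inflammation = 16*dose - 11.
So clearance = -16*dose + 13.
This gives marker = 32*dose - 32.
Solve 32*dose - 32 = -128: dose = (-128 + 32) / 32 = -3.

dose = -3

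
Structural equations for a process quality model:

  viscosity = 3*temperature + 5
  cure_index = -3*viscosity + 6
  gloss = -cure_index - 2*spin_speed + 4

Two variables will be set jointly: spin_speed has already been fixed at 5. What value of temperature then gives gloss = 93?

With spin_speed held at 5:
Substituting into the cure_index equation gives cure_index = -9*temperature - 9.
Substituting into the gloss equation gives gloss = 9*temperature + 3.
Solve 9*temperature + 3 = 93: temperature = (93 - 3) / 9 = 10.

temperature = 10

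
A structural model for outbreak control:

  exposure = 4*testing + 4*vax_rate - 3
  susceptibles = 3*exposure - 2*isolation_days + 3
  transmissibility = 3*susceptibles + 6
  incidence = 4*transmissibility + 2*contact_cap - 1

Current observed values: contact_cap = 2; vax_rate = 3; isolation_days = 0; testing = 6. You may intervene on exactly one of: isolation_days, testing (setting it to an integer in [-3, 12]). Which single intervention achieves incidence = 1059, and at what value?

Intervening on isolation_days: with other inputs at their observed values, incidence = -24*isolation_days + 1251. Solving for 1059 gives isolation_days = 8, within [-3, 12].
Intervening on testing: incidence = 144*testing + 387. Reaching 1059 requires testing = 14/3, not an integer.

set isolation_days = 8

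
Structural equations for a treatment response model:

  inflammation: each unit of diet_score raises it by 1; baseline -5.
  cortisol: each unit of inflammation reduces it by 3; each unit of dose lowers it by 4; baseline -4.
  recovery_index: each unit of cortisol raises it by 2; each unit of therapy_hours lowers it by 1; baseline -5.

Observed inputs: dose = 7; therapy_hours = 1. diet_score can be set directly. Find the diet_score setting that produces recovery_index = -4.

diet_score = -6

Substituting into the cortisol equation gives cortisol = -3*diet_score - 17.
Substituting into the recovery_index equation gives recovery_index = -6*diet_score - 40.
Solve -6*diet_score - 40 = -4: diet_score = (-4 + 40) / -6 = -6.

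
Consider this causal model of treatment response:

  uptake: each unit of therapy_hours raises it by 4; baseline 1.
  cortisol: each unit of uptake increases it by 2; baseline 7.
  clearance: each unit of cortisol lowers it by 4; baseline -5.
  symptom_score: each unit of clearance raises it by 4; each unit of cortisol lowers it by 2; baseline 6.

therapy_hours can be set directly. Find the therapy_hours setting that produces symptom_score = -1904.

therapy_hours = 12

Substituting into the cortisol equation gives cortisol = 8*therapy_hours + 9.
clearance becomes -32*therapy_hours - 41.
So symptom_score = -144*therapy_hours - 176.
Solve -144*therapy_hours - 176 = -1904: therapy_hours = (-1904 + 176) / -144 = 12.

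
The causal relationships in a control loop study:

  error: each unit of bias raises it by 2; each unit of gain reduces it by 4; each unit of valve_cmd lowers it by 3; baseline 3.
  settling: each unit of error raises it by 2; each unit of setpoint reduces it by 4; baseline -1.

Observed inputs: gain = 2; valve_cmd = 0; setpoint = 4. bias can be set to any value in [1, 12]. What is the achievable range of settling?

-23 to 21

Substituting into the error equation gives error = 2*bias - 5.
settling becomes 4*bias - 27.
Linear in bias, so extremes are at the endpoints: bias = 1 gives settling = -23; bias = 12 gives settling = 21.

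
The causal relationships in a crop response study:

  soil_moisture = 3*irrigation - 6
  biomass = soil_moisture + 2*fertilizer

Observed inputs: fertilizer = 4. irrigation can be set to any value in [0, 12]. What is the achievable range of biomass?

2 to 38

Substituting into the biomass equation gives biomass = 3*irrigation + 2.
Linear in irrigation, so extremes are at the endpoints: irrigation = 0 gives biomass = 2; irrigation = 12 gives biomass = 38.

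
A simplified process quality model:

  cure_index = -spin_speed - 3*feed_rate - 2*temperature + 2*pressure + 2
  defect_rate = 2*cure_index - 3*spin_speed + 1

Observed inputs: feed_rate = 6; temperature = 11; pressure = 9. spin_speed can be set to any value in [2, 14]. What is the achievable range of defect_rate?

-109 to -49

Substituting into the cure_index equation gives cure_index = -spin_speed - 20.
Substituting into the defect_rate equation gives defect_rate = -5*spin_speed - 39.
Linear in spin_speed, so extremes are at the endpoints: spin_speed = 2 gives defect_rate = -49; spin_speed = 14 gives defect_rate = -109.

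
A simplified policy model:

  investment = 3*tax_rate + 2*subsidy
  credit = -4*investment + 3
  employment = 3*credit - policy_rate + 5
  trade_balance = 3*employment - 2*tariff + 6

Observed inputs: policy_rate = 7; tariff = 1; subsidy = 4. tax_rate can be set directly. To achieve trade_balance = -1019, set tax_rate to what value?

tax_rate = 7

Substituting into the investment equation gives investment = 3*tax_rate + 8.
This gives credit = -12*tax_rate - 29.
So employment = -36*tax_rate - 89.
Substituting into the trade_balance equation gives trade_balance = -108*tax_rate - 263.
Solve -108*tax_rate - 263 = -1019: tax_rate = (-1019 + 263) / -108 = 7.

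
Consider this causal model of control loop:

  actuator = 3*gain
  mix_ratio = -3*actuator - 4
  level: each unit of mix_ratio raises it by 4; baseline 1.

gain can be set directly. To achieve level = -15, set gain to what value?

gain = 0

Substituting into the mix_ratio equation gives mix_ratio = -9*gain - 4.
Substituting into the level equation gives level = -36*gain - 15.
Solve -36*gain - 15 = -15: gain = (-15 + 15) / -36 = 0.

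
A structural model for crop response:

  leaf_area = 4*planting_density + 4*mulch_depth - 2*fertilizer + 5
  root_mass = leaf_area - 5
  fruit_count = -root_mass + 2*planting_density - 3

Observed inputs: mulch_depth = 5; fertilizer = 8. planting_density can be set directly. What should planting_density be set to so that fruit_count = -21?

planting_density = 7

Substituting into the leaf_area equation gives leaf_area = 4*planting_density + 9.
root_mass becomes 4*planting_density + 4.
Substituting into the fruit_count equation gives fruit_count = -2*planting_density - 7.
Solve -2*planting_density - 7 = -21: planting_density = (-21 + 7) / -2 = 7.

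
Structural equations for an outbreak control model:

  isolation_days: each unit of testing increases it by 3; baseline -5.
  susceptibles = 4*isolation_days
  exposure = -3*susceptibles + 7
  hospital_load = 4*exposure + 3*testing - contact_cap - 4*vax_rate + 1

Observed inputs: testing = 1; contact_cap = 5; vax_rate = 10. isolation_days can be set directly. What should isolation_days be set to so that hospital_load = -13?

Intervening on isolation_days fixes its value directly, overriding its dependence on testing.
Substituting into the exposure equation gives exposure = -12*isolation_days + 7.
So hospital_load = -48*isolation_days - 13.
Solve -48*isolation_days - 13 = -13: isolation_days = (-13 + 13) / -48 = 0.

isolation_days = 0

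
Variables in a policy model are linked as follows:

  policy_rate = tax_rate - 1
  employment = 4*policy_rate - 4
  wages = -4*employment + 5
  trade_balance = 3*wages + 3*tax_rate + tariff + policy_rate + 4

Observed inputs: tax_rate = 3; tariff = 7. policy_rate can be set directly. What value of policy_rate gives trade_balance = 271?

policy_rate = -4

Intervening on policy_rate fixes its value directly, overriding its dependence on tax_rate.
Substituting into the wages equation gives wages = -16*policy_rate + 21.
Substituting into the trade_balance equation gives trade_balance = -47*policy_rate + 83.
Solve -47*policy_rate + 83 = 271: policy_rate = (271 - 83) / -47 = -4.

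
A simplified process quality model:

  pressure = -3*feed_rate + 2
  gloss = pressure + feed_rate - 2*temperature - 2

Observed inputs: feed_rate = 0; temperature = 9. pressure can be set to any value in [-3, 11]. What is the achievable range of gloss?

Intervening on pressure fixes its value directly, overriding its dependence on feed_rate.
Substituting into the gloss equation gives gloss = pressure - 20.
Linear in pressure, so extremes are at the endpoints: pressure = -3 gives gloss = -23; pressure = 11 gives gloss = -9.

-23 to -9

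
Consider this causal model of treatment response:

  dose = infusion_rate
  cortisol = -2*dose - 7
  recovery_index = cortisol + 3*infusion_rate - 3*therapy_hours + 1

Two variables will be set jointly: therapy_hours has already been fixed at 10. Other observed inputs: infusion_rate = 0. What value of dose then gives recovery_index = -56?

dose = 10

With therapy_hours held at 10:
Intervening on dose fixes its value directly, overriding its dependence on infusion_rate.
Substituting into the recovery_index equation gives recovery_index = -2*dose - 36.
Solve -2*dose - 36 = -56: dose = (-56 + 36) / -2 = 10.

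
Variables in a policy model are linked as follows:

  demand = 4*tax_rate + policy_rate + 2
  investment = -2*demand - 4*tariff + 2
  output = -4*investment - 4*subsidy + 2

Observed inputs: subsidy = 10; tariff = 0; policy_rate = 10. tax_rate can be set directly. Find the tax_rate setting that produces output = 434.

tax_rate = 12

Substituting into the demand equation gives demand = 4*tax_rate + 12.
Substituting into the investment equation gives investment = -8*tax_rate - 22.
Substituting into the output equation gives output = 32*tax_rate + 50.
Solve 32*tax_rate + 50 = 434: tax_rate = (434 - 50) / 32 = 12.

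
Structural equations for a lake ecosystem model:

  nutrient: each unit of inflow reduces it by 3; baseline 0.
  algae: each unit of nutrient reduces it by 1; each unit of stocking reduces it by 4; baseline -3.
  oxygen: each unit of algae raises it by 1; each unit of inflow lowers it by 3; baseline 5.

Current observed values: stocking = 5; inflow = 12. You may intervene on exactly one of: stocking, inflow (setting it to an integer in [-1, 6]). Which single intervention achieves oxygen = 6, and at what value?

set stocking = -1

Intervening on stocking: with other inputs at their observed values, oxygen = -4*stocking + 2. Solving for 6 gives stocking = -1, within [-1, 6].
Intervening on inflow: the paths from inflow to oxygen cancel (net effect zero), leaving oxygen = -18; 6 is unreachable this way.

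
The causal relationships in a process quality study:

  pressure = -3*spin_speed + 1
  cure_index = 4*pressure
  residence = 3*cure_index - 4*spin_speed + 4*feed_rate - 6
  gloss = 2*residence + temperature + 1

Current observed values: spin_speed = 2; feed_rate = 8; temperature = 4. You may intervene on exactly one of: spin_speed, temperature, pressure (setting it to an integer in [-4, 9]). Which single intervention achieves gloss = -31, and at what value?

Intervening on spin_speed: gloss = -80*spin_speed + 81. Reaching -31 requires spin_speed = 7/5, not an integer.
Intervening on temperature: gloss = temperature - 83. Reaching -31 requires temperature = 52, outside [-4, 9].
Intervening on pressure: with other inputs at their observed values, gloss = 24*pressure + 41. Solving for -31 gives pressure = -3, within [-4, 9].

set pressure = -3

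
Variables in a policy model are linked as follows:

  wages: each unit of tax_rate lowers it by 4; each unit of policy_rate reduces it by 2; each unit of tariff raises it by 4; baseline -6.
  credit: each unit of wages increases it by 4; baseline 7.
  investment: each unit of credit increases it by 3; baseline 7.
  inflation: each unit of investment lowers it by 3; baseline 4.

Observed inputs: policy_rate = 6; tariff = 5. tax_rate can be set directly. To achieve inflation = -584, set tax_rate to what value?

Substituting into the wages equation gives wages = -4*tax_rate + 2.
So credit = -16*tax_rate + 15.
Substituting into the investment equation gives investment = -48*tax_rate + 52.
Substituting into the inflation equation gives inflation = 144*tax_rate - 152.
Solve 144*tax_rate - 152 = -584: tax_rate = (-584 + 152) / 144 = -3.

tax_rate = -3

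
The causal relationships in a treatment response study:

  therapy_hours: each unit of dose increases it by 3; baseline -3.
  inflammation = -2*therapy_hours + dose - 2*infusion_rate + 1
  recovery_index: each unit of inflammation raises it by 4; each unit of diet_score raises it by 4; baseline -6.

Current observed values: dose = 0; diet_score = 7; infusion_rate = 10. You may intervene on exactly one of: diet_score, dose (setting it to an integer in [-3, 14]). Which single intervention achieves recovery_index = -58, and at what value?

Intervening on diet_score: with other inputs at their observed values, recovery_index = 4*diet_score - 58. Solving for -58 gives diet_score = 0, within [-3, 14].
Intervening on dose: recovery_index = -20*dose - 30. Reaching -58 requires dose = 7/5, not an integer.

set diet_score = 0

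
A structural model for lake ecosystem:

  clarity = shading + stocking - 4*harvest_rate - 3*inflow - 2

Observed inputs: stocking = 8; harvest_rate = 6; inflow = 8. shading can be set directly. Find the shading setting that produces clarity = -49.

Substituting into the clarity equation gives clarity = shading - 42.
Solve shading - 42 = -49: shading = (-49 + 42) / 1 = -7.

shading = -7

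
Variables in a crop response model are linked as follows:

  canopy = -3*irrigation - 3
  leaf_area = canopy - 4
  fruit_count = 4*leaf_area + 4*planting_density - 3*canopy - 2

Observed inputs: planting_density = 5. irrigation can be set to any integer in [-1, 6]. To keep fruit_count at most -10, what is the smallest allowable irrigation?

Substituting into the leaf_area equation gives leaf_area = -3*irrigation - 7.
Substituting into the fruit_count equation gives fruit_count = -3*irrigation - 1.
Require -3*irrigation - 1 ≤ -10, so irrigation ≥ 3.
The smallest integer in [-1, 6] satisfying this is 3.

irrigation = 3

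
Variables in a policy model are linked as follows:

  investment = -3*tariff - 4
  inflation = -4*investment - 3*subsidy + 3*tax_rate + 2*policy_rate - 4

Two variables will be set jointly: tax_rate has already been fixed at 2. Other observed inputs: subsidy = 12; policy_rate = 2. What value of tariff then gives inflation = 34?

tariff = 4

With tax_rate held at 2:
Substituting into the inflation equation gives inflation = 12*tariff - 14.
Solve 12*tariff - 14 = 34: tariff = (34 + 14) / 12 = 4.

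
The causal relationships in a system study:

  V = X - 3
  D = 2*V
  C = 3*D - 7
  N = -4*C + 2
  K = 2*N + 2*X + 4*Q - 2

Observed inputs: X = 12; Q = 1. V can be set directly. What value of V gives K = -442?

Intervening on V fixes its value directly, overriding its dependence on X.
Substituting into the C equation gives C = 6*V - 7.
N becomes -24*V + 30.
So K = -48*V + 86.
Solve -48*V + 86 = -442: V = (-442 - 86) / -48 = 11.

V = 11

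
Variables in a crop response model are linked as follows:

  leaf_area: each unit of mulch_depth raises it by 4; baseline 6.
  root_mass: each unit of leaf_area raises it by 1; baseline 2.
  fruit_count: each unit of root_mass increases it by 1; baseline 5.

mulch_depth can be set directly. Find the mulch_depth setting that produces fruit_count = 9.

Substituting into the root_mass equation gives root_mass = 4*mulch_depth + 8.
Substituting into the fruit_count equation gives fruit_count = 4*mulch_depth + 13.
Solve 4*mulch_depth + 13 = 9: mulch_depth = (9 - 13) / 4 = -1.

mulch_depth = -1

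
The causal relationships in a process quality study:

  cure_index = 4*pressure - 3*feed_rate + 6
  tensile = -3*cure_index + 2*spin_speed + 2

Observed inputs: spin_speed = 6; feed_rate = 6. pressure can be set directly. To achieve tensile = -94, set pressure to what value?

pressure = 12

Substituting into the cure_index equation gives cure_index = 4*pressure - 12.
Substituting into the tensile equation gives tensile = -12*pressure + 50.
Solve -12*pressure + 50 = -94: pressure = (-94 - 50) / -12 = 12.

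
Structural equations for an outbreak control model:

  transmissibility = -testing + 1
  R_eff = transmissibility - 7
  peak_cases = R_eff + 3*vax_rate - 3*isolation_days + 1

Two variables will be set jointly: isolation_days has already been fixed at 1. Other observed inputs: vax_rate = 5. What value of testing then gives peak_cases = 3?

testing = 4

With isolation_days held at 1:
Substituting into the R_eff equation gives R_eff = -testing - 6.
So peak_cases = -testing + 7.
Solve -testing + 7 = 3: testing = (3 - 7) / -1 = 4.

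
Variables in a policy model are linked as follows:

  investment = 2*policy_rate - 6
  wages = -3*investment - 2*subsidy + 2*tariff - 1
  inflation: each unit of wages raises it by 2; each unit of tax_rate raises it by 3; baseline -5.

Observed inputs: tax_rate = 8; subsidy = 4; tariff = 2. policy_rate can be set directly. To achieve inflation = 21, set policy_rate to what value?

Substituting into the wages equation gives wages = -6*policy_rate + 13.
Substituting into the inflation equation gives inflation = -12*policy_rate + 45.
Solve -12*policy_rate + 45 = 21: policy_rate = (21 - 45) / -12 = 2.

policy_rate = 2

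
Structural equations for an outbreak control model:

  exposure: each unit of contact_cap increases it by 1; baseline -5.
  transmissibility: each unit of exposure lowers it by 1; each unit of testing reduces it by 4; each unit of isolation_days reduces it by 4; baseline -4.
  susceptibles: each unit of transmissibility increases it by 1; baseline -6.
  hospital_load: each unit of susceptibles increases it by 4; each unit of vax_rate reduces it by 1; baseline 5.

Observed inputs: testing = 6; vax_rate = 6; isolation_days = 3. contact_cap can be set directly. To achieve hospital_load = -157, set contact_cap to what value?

contact_cap = -2

Substituting into the transmissibility equation gives transmissibility = -contact_cap - 35.
So susceptibles = -contact_cap - 41.
hospital_load becomes -4*contact_cap - 165.
Solve -4*contact_cap - 165 = -157: contact_cap = (-157 + 165) / -4 = -2.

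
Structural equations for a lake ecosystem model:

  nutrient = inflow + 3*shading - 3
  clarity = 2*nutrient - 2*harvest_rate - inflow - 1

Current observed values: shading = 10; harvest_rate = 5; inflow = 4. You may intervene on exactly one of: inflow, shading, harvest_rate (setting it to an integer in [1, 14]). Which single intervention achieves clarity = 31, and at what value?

Intervening on inflow: clarity = inflow + 43. Reaching 31 requires inflow = -12, outside [1, 14].
Intervening on shading: clarity = 6*shading - 13. Reaching 31 requires shading = 22/3, not an integer.
Intervening on harvest_rate: with other inputs at their observed values, clarity = -2*harvest_rate + 57. Solving for 31 gives harvest_rate = 13, within [1, 14].

set harvest_rate = 13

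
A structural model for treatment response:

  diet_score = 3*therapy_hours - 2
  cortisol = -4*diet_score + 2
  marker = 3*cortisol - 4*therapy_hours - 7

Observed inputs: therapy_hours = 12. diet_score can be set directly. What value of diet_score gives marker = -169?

Intervening on diet_score fixes its value directly, overriding its dependence on therapy_hours.
Substituting into the marker equation gives marker = -12*diet_score - 49.
Solve -12*diet_score - 49 = -169: diet_score = (-169 + 49) / -12 = 10.

diet_score = 10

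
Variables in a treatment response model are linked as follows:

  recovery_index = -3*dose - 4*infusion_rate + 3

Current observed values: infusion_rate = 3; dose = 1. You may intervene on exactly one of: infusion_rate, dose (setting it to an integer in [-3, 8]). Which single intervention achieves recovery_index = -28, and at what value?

set infusion_rate = 7

Intervening on infusion_rate: with other inputs at their observed values, recovery_index = -4*infusion_rate. Solving for -28 gives infusion_rate = 7, within [-3, 8].
Intervening on dose: recovery_index = -3*dose - 9. Reaching -28 requires dose = 19/3, not an integer.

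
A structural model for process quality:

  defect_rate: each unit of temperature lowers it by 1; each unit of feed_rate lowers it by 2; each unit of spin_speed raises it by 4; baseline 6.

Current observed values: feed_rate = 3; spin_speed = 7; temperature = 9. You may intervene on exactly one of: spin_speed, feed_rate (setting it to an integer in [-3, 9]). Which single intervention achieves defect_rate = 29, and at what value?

Intervening on spin_speed: defect_rate = 4*spin_speed - 9. Reaching 29 requires spin_speed = 19/2, not an integer.
Intervening on feed_rate: with other inputs at their observed values, defect_rate = -2*feed_rate + 25. Solving for 29 gives feed_rate = -2, within [-3, 9].

set feed_rate = -2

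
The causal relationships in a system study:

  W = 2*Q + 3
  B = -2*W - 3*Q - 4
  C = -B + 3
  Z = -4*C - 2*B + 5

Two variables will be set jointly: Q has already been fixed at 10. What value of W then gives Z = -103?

W = 7

With Q held at 10:
Intervening on W fixes its value directly, overriding its dependence on Q.
Substituting into the B equation gives B = -2*W - 34.
This gives C = 2*W + 37.
Substituting into the Z equation gives Z = -4*W - 75.
Solve -4*W - 75 = -103: W = (-103 + 75) / -4 = 7.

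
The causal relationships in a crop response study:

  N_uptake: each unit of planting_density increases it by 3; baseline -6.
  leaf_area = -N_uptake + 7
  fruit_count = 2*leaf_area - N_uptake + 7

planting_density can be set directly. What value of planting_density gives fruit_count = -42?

Substituting into the leaf_area equation gives leaf_area = -3*planting_density + 13.
Substituting into the fruit_count equation gives fruit_count = -9*planting_density + 39.
Solve -9*planting_density + 39 = -42: planting_density = (-42 - 39) / -9 = 9.

planting_density = 9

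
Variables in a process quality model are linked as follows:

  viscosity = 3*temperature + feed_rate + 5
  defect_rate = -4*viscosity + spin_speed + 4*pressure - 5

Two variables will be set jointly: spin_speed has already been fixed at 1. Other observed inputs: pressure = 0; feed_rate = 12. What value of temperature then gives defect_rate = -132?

With spin_speed held at 1:
Substituting into the viscosity equation gives viscosity = 3*temperature + 17.
Substituting into the defect_rate equation gives defect_rate = -12*temperature - 72.
Solve -12*temperature - 72 = -132: temperature = (-132 + 72) / -12 = 5.

temperature = 5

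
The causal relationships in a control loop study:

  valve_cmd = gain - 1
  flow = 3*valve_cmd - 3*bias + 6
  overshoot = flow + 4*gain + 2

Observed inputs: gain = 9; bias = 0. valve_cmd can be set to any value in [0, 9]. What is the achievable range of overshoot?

Intervening on valve_cmd fixes its value directly, overriding its dependence on gain.
Substituting into the flow equation gives flow = 3*valve_cmd + 6.
overshoot becomes 3*valve_cmd + 44.
Linear in valve_cmd, so extremes are at the endpoints: valve_cmd = 0 gives overshoot = 44; valve_cmd = 9 gives overshoot = 71.

44 to 71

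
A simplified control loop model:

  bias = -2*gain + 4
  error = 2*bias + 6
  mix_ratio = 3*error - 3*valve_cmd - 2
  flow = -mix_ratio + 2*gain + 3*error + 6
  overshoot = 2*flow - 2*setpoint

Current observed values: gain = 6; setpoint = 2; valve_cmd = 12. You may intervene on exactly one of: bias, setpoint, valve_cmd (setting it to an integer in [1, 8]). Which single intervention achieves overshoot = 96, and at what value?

Intervening on bias: the paths from bias to overshoot cancel (net effect zero), leaving overshoot = 108; 96 is unreachable this way.
Intervening on setpoint: with other inputs at their observed values, overshoot = -2*setpoint + 112. Solving for 96 gives setpoint = 8, within [1, 8].
Intervening on valve_cmd: overshoot = 6*valve_cmd + 36. Reaching 96 requires valve_cmd = 10, outside [1, 8].

set setpoint = 8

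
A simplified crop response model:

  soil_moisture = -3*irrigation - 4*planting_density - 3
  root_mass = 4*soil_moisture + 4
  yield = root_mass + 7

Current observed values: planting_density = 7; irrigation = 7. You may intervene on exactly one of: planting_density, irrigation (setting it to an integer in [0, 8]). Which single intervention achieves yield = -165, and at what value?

Intervening on planting_density: with other inputs at their observed values, yield = -16*planting_density - 85. Solving for -165 gives planting_density = 5, within [0, 8].
Intervening on irrigation: yield = -12*irrigation - 113. Reaching -165 requires irrigation = 13/3, not an integer.

set planting_density = 5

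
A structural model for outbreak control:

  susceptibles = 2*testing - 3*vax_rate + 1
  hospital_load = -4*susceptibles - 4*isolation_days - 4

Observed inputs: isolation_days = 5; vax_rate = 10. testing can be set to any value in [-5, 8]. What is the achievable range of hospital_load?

Substituting into the susceptibles equation gives susceptibles = 2*testing - 29.
hospital_load becomes -8*testing + 92.
Linear in testing, so extremes are at the endpoints: testing = -5 gives hospital_load = 132; testing = 8 gives hospital_load = 28.

28 to 132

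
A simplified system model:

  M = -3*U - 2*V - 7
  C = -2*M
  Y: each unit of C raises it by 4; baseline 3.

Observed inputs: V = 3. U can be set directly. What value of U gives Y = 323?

U = 9

Substituting into the M equation gives M = -3*U - 13.
C becomes 6*U + 26.
Substituting into the Y equation gives Y = 24*U + 107.
Solve 24*U + 107 = 323: U = (323 - 107) / 24 = 9.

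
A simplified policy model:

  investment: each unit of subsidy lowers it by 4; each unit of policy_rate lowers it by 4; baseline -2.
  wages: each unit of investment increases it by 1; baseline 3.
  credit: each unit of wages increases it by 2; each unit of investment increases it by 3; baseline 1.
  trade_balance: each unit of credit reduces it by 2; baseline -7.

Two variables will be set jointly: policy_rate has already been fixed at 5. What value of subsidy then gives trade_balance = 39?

With policy_rate held at 5:
Substituting into the investment equation gives investment = -4*subsidy - 22.
So wages = -4*subsidy - 19.
Substituting into the credit equation gives credit = -20*subsidy - 103.
Substituting into the trade_balance equation gives trade_balance = 40*subsidy + 199.
Solve 40*subsidy + 199 = 39: subsidy = (39 - 199) / 40 = -4.

subsidy = -4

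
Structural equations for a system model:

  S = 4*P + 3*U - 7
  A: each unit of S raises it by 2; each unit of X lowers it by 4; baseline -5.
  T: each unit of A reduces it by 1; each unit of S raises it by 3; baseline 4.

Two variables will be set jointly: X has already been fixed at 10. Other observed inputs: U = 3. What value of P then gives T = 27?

With X held at 10:
Substituting into the S equation gives S = 4*P + 2.
A becomes 8*P - 41.
Substituting into the T equation gives T = 4*P + 51.
Solve 4*P + 51 = 27: P = (27 - 51) / 4 = -6.

P = -6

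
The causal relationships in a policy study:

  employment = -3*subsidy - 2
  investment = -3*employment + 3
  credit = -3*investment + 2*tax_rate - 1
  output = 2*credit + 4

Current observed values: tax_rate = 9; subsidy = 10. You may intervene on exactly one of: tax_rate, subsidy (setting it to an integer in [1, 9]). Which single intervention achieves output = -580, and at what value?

Intervening on tax_rate: with other inputs at their observed values, output = 4*tax_rate - 592. Solving for -580 gives tax_rate = 3, within [1, 9].
Intervening on subsidy: output = -54*subsidy - 16. Reaching -580 requires subsidy = 94/9, not an integer.

set tax_rate = 3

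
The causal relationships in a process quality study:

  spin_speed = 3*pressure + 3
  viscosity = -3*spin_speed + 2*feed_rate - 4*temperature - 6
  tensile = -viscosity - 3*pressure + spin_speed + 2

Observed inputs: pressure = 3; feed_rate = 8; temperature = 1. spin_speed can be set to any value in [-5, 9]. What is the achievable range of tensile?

Intervening on spin_speed fixes its value directly, overriding its dependence on pressure.
Substituting into the viscosity equation gives viscosity = -3*spin_speed + 6.
Substituting into the tensile equation gives tensile = 4*spin_speed - 13.
Linear in spin_speed, so extremes are at the endpoints: spin_speed = -5 gives tensile = -33; spin_speed = 9 gives tensile = 23.

-33 to 23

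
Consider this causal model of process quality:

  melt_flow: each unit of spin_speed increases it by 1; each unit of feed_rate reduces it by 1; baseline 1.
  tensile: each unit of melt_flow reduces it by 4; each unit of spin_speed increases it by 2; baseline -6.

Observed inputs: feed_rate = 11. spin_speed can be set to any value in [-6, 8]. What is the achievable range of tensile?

Substituting into the melt_flow equation gives melt_flow = spin_speed - 10.
Substituting into the tensile equation gives tensile = -2*spin_speed + 34.
Linear in spin_speed, so extremes are at the endpoints: spin_speed = -6 gives tensile = 46; spin_speed = 8 gives tensile = 18.

18 to 46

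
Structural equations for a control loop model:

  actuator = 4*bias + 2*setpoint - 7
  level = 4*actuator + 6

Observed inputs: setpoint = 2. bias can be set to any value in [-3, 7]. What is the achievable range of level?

Substituting into the actuator equation gives actuator = 4*bias - 3.
level becomes 16*bias - 6.
Linear in bias, so extremes are at the endpoints: bias = -3 gives level = -54; bias = 7 gives level = 106.

-54 to 106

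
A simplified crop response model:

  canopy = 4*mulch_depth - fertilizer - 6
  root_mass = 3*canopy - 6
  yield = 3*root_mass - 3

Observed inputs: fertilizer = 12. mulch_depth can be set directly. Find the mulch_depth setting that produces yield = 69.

mulch_depth = 7

Substituting into the canopy equation gives canopy = 4*mulch_depth - 18.
This gives root_mass = 12*mulch_depth - 60.
Substituting into the yield equation gives yield = 36*mulch_depth - 183.
Solve 36*mulch_depth - 183 = 69: mulch_depth = (69 + 183) / 36 = 7.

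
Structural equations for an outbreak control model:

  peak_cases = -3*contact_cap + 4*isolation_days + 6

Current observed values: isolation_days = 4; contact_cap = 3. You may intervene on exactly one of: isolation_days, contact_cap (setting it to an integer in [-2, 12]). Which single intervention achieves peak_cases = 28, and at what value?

Intervening on isolation_days: peak_cases = 4*isolation_days - 3. Reaching 28 requires isolation_days = 31/4, not an integer.
Intervening on contact_cap: with other inputs at their observed values, peak_cases = -3*contact_cap + 22. Solving for 28 gives contact_cap = -2, within [-2, 12].

set contact_cap = -2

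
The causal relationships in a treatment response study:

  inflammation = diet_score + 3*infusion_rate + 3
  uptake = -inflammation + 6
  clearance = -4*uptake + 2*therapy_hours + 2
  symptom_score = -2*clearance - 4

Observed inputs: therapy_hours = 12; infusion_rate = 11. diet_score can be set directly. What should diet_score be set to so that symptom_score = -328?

diet_score = 4

Substituting into the inflammation equation gives inflammation = diet_score + 36.
So uptake = -diet_score - 30.
Substituting into the clearance equation gives clearance = 4*diet_score + 146.
Substituting into the symptom_score equation gives symptom_score = -8*diet_score - 296.
Solve -8*diet_score - 296 = -328: diet_score = (-328 + 296) / -8 = 4.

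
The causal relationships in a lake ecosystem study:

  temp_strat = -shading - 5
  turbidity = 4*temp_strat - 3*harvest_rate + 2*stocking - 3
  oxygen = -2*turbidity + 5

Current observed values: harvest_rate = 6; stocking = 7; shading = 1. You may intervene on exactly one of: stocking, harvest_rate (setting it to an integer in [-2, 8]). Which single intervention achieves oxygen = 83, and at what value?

set stocking = 3

Intervening on stocking: with other inputs at their observed values, oxygen = -4*stocking + 95. Solving for 83 gives stocking = 3, within [-2, 8].
Intervening on harvest_rate: oxygen = 6*harvest_rate + 31. Reaching 83 requires harvest_rate = 26/3, not an integer.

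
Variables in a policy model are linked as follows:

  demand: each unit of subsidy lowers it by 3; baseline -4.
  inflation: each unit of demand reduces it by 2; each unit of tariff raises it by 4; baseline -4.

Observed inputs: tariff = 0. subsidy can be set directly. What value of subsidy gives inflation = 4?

Substituting into the inflation equation gives inflation = 6*subsidy + 4.
Solve 6*subsidy + 4 = 4: subsidy = (4 - 4) / 6 = 0.

subsidy = 0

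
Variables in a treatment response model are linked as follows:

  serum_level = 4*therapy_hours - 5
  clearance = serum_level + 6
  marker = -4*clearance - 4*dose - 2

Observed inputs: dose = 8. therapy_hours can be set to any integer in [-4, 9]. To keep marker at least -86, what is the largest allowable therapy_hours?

Substituting into the clearance equation gives clearance = 4*therapy_hours + 1.
Substituting into the marker equation gives marker = -16*therapy_hours - 38.
Require -16*therapy_hours - 38 ≥ -86, so therapy_hours ≤ 3.
The largest integer in [-4, 9] satisfying this is 3.

therapy_hours = 3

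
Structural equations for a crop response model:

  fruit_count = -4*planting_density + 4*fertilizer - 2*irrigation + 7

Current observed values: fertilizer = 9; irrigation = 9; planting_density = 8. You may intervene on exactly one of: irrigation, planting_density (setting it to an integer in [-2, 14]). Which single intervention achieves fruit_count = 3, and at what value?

set irrigation = 4

Intervening on irrigation: with other inputs at their observed values, fruit_count = -2*irrigation + 11. Solving for 3 gives irrigation = 4, within [-2, 14].
Intervening on planting_density: fruit_count = -4*planting_density + 25. Reaching 3 requires planting_density = 11/2, not an integer.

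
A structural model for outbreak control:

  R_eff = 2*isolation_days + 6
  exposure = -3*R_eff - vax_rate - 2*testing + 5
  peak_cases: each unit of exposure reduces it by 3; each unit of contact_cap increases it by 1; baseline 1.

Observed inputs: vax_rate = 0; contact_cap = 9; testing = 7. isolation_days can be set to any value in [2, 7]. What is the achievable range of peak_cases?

127 to 217

Substituting into the exposure equation gives exposure = -6*isolation_days - 27.
peak_cases becomes 18*isolation_days + 91.
Linear in isolation_days, so extremes are at the endpoints: isolation_days = 2 gives peak_cases = 127; isolation_days = 7 gives peak_cases = 217.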